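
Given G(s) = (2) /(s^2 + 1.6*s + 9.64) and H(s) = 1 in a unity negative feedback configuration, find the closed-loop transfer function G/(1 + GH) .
Closed-loop T = G/(1+GH).
Numerator: G_num * H_den = 2.
Denominator: G_den * H_den + G_num * H_num = (s^2 + 1.6*s + 9.64) + (2) = s^2 + 1.6*s + 11.64.
T(s) = (2)/(s^2 + 1.6*s + 11.64)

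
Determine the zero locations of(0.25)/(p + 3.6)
Numerator is a nonzero constant (0.25) → Zeros: none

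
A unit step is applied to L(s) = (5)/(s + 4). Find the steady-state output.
FVT: lim_{t→∞} y(t) = lim_{s→0} s*Y(s) where Y(s) = L(s)/s.
= lim_{s→0} L(s) = L(0) = num(0)/den(0) = 5/4 = 1.25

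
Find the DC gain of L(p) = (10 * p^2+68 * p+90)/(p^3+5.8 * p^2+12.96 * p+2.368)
DC gain = L(0) = num(0)/den(0) = 90/2.368 = 38.01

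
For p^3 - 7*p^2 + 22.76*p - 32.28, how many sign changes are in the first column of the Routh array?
Routh array:
p^3: [1, 22.76]; p^2: [-7, -32.28]; p^1: [18.1486]; p^0: [-32.28]
First column: [1, -7, 18.1486, -32.28]. Sign changes = 3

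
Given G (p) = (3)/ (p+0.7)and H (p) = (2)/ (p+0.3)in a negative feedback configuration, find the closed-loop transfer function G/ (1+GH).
Closed-loop T = G/(1+GH).
Numerator: G_num * H_den = 3*p + 0.9.
Denominator: G_den * H_den + G_num * H_num = (p^2 + p + 0.21) + (6) = p^2 + p + 6.21.
T(p) = (3*p + 0.9)/(p^2 + p + 6.21)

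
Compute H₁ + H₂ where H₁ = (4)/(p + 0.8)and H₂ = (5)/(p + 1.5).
Parallel: H = H₁ + H₂ = (n₁·d₂ + n₂·d₁)/(d₁·d₂).
n₁·d₂ = 4*p + 6. n₂·d₁ = 5*p + 4. Sum = 9*p + 10. d₁·d₂ = p^2 + 2.3*p + 1.2.
H(p) = (9*p + 10)/(p^2 + 2.3*p + 1.2)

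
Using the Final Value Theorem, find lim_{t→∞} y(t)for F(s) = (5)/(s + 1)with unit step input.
FVT: lim_{t→∞} y(t) = lim_{s→0} s*Y(s) where Y(s) = F(s)/s.
= lim_{s→0} F(s) = F(0) = num(0)/den(0) = 5/1 = 5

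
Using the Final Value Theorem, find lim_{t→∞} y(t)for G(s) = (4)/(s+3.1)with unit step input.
FVT: lim_{t→∞} y(t) = lim_{s→0} s*Y(s) where Y(s) = G(s)/s.
= lim_{s→0} G(s) = G(0) = num(0)/den(0) = 4/3.1 = 1.29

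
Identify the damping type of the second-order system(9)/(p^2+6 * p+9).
Standard form: ωn²/(p²+2ζωn·p+ωn²) gives ωn=3, ζ=1.
Critically damped (ζ = 1)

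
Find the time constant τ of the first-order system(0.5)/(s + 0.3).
First-order system: τ = -1/pole. Pole = -0.3. τ = -1/(-0.3) = 3.333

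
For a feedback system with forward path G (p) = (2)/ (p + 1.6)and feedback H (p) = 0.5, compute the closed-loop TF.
Closed-loop T = G/(1+GH).
Numerator: G_num * H_den = 2.
Denominator: G_den * H_den + G_num * H_num = (p + 1.6) + (1) = p + 2.6.
T(p) = (2)/(p + 2.6)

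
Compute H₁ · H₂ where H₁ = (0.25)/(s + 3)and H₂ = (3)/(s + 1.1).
Series: H = H₁ · H₂ = (n₁·n₂)/(d₁·d₂).
Num: n₁·n₂ = 0.75. Den: d₁·d₂ = s^2 + 4.1*s + 3.3.
H(s) = (0.75)/(s^2 + 4.1*s + 3.3)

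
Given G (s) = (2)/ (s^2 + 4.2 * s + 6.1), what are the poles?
Set denominator = 0: s^2 + 4.2*s + 6.1 = 0 → Poles: -2.1 + 1.3j, -2.1 - 1.3j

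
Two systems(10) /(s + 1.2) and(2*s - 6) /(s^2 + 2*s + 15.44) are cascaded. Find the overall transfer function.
Series: H = H₁ · H₂ = (n₁·n₂)/(d₁·d₂).
Num: n₁·n₂ = 20*s - 60. Den: d₁·d₂ = s^3 + 3.2*s^2 + 17.84*s + 18.528.
H(s) = (20*s - 60)/(s^3 + 3.2*s^2 + 17.84*s + 18.528)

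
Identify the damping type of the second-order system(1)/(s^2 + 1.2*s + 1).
Standard form: ωn²/(s²+2ζωn·s+ωn²) gives ωn=1, ζ=0.6.
Underdamped (ζ = 0.6 < 1)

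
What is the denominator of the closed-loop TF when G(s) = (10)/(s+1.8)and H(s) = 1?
Characteristic poly = G_den * H_den + G_num * H_num = (s + 1.8) + (10) = s + 11.8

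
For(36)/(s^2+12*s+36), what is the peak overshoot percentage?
Standard form: ωn²/(s²+2ζωn·s+ωn²) → ωn = 6, ζ = 1.
ζ ≥ 1, so the response is non-oscillatory: peak overshoot = 0%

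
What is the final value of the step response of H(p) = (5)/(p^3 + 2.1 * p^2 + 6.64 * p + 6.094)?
FVT: lim_{t→∞} y(t) = lim_{p→0} p*Y(p) where Y(p) = H(p)/p.
= lim_{p→0} H(p) = H(0) = num(0)/den(0) = 5/6.094 = 0.8205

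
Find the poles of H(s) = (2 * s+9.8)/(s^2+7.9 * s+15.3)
Set denominator = 0: s^2 + 7.9*s + 15.3 = (s + 4.5)(s + 3.4) = 0 → Poles: -3.4, -4.5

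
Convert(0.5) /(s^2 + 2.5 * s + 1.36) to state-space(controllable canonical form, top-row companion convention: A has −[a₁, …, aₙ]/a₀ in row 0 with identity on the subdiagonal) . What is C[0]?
Reachable canonical form: C = numerator coefficients (right-aligned, zero-padded to length n).
num = 0.5, C = [[0, 0.5]].
C[0] = 0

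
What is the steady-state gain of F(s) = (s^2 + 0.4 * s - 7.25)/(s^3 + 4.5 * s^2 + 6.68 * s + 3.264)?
DC gain = F(0) = num(0)/den(0) = -7.25/3.264 = -2.221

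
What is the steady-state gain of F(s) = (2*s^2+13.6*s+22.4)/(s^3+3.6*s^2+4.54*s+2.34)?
DC gain = F(0) = num(0)/den(0) = 22.4/2.34 = 9.573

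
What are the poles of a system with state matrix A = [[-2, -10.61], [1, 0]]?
Eigenvalues solve det(λI - A) = 0.
Characteristic polynomial: λ^2 + 2*λ + 10.61 = 0.
Roots: -1 + 3.1j, -1 - 3.1j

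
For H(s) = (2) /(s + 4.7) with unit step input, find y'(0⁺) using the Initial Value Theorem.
IVT: y'(0⁺) = lim_{s→∞} s²·Y(s) = lim_{s→∞} s·H(s).
deg(num) = 0, deg(den) = 1, relative degree = 1, so s·H(s) → (leading num)/(leading den) = 2/1 = 2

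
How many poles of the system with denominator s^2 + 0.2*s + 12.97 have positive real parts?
Poles: -0.1 + 3.6j, -0.1 - 3.6j. RHP poles (Re>0): 0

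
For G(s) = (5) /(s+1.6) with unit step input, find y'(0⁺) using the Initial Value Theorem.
IVT: y'(0⁺) = lim_{s→∞} s²·Y(s) = lim_{s→∞} s·G(s).
deg(num) = 0, deg(den) = 1, relative degree = 1, so s·G(s) → (leading num)/(leading den) = 5/1 = 5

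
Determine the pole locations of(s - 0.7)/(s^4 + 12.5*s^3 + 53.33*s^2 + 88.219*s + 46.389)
Set denominator = 0: s^4 + 12.5*s^3 + 53.33*s^2 + 88.219*s + 46.389 = (s + 4.7)(s + 2.1)(s + 4.7)(s + 1) = 0 → Poles: -1, -2.1, -4.7, -4.7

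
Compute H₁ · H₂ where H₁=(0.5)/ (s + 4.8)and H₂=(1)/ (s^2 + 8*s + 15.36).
Series: H = H₁ · H₂ = (n₁·n₂)/(d₁·d₂).
Num: n₁·n₂ = 0.5. Den: d₁·d₂ = s^3 + 12.8*s^2 + 53.76*s + 73.728.
H(s) = (0.5)/(s^3 + 12.8*s^2 + 53.76*s + 73.728)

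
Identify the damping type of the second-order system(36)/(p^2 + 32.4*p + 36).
Standard form: ωn²/(p²+2ζωn·p+ωn²) gives ωn=6, ζ=2.7.
Overdamped (ζ = 2.7 > 1)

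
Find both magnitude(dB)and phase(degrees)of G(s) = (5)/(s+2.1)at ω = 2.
Substitute s = j*2: G(j2) = 1.24851 - 1.18906j.
|G| = 20*log₁₀(sqrt(Re²+Im²)) = 4.73 dB.
∠G = atan2(Im, Re) = -43.60°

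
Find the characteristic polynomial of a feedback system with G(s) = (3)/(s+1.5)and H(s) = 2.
Characteristic poly = G_den * H_den + G_num * H_num = (s + 1.5) + (6) = s + 7.5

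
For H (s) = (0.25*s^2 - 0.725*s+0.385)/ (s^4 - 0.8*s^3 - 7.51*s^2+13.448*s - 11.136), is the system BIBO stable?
Denominator: s^4 - 0.8*s^3 - 7.51*s^2 + 13.448*s - 11.136 = (s - 2.4)(s + 3.2)(s^2 - 1.6*s + 1.45). Poles: -3.2, 0.8 + 0.9j, 0.8 - 0.9j, 2.4. All Re(p)<0: No (unstable)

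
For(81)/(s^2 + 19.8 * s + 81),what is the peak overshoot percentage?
Standard form: ωn²/(s²+2ζωn·s+ωn²) → ωn = 9, ζ = 1.1.
ζ ≥ 1, so the response is non-oscillatory: peak overshoot = 0%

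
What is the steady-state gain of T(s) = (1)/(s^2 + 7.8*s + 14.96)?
DC gain = T(0) = num(0)/den(0) = 1/14.96 = 0.06684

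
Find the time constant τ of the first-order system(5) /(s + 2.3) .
First-order system: τ = -1/pole. Pole = -2.3. τ = -1/(-2.3) = 0.4348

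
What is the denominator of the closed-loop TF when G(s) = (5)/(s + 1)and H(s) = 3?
Characteristic poly = G_den * H_den + G_num * H_num = (s + 1) + (15) = s + 16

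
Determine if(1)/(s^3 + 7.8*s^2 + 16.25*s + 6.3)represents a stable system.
Denominator: s^3 + 7.8*s^2 + 16.25*s + 6.3 = (s + 4.5)(s + 0.5)(s + 2.8). Poles: -0.5, -2.8, -4.5. All Re(p)<0: Yes (stable)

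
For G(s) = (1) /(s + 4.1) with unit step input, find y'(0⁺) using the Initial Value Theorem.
IVT: y'(0⁺) = lim_{s→∞} s²·Y(s) = lim_{s→∞} s·G(s).
deg(num) = 0, deg(den) = 1, relative degree = 1, so s·G(s) → (leading num)/(leading den) = 1/1 = 1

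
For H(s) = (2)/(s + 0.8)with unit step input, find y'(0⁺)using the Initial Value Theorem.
IVT: y'(0⁺) = lim_{s→∞} s²·Y(s) = lim_{s→∞} s·H(s).
deg(num) = 0, deg(den) = 1, relative degree = 1, so s·H(s) → (leading num)/(leading den) = 2/1 = 2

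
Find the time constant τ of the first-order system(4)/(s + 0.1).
First-order system: τ = -1/pole. Pole = -0.1. τ = -1/(-0.1) = 10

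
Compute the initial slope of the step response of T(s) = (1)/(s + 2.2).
IVT: y'(0⁺) = lim_{s→∞} s²·Y(s) = lim_{s→∞} s·T(s).
deg(num) = 0, deg(den) = 1, relative degree = 1, so s·T(s) → (leading num)/(leading den) = 1/1 = 1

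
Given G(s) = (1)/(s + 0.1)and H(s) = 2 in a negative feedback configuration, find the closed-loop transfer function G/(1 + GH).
Closed-loop T = G/(1+GH).
Numerator: G_num * H_den = 1.
Denominator: G_den * H_den + G_num * H_num = (s + 0.1) + (2) = s + 2.1.
T(s) = (1)/(s + 2.1)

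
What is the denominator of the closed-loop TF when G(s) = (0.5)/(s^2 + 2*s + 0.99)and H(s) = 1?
Characteristic poly = G_den * H_den + G_num * H_num = (s^2 + 2*s + 0.99) + (0.5) = s^2 + 2*s + 1.49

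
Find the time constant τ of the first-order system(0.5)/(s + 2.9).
First-order system: τ = -1/pole. Pole = -2.9. τ = -1/(-2.9) = 0.3448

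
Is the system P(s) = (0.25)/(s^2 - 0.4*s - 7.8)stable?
Denominator: s^2 - 0.4*s - 7.8 = (s - 3)(s + 2.6). Poles: -2.6, 3. All Re(p)<0: No (unstable)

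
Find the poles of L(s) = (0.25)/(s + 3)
Set denominator = 0: s + 3 = 0 → Poles: -3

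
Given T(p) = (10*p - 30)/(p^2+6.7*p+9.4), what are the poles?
Set denominator = 0: p^2 + 6.7*p + 9.4 = (p + 4.7)(p + 2) = 0 → Poles: -2, -4.7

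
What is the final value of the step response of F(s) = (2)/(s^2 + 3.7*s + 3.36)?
FVT: lim_{t→∞} y(t) = lim_{s→0} s*Y(s) where Y(s) = F(s)/s.
= lim_{s→0} F(s) = F(0) = num(0)/den(0) = 2/3.36 = 0.5952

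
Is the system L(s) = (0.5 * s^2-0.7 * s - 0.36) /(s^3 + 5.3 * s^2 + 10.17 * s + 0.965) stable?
Denominator: s^3 + 5.3*s^2 + 10.17*s + 0.965 = (s + 0.1)(s^2 + 5.2*s + 9.65). Poles: -0.1, -2.6 + 1.7j, -2.6 - 1.7j. All Re(p)<0: Yes (stable)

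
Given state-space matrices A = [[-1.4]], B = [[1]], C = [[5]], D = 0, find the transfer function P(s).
P(s) = C(sI - A)⁻¹B + D.
Characteristic polynomial det(sI - A) = s + 1.4.
Numerator from C·adj(sI-A)·B + D·det(sI-A) = 5.
P(s) = (5)/(s + 1.4)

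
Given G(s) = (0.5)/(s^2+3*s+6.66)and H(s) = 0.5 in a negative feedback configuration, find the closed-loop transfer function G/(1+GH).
Closed-loop T = G/(1+GH).
Numerator: G_num * H_den = 0.5.
Denominator: G_den * H_den + G_num * H_num = (s^2 + 3*s + 6.66) + (0.25) = s^2 + 3*s + 6.91.
T(s) = (0.5)/(s^2 + 3*s + 6.91)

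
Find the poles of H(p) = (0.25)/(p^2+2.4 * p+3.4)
Set denominator = 0: p^2 + 2.4*p + 3.4 = 0 → Poles: -1.2 + 1.4j, -1.2 - 1.4j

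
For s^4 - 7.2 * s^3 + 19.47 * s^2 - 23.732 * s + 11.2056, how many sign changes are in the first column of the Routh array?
Routh array:
s^4: [1, 19.47, 11.2056]; s^3: [-7.2, -23.732]; s^2: [16.1739, 11.2056]; s^1: [-18.7437]; s^0: [11.2056]
First column: [1, -7.2, 16.1739, -18.7437, 11.2056]. Sign changes = 4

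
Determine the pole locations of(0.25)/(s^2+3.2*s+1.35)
Set denominator = 0: s^2 + 3.2*s + 1.35 = (s + 0.5)(s + 2.7) = 0 → Poles: -0.5, -2.7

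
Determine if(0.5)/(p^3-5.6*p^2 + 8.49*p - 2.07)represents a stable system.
Denominator: p^3 - 5.6*p^2 + 8.49*p - 2.07 = (p - 0.3)(p - 2.3)(p - 3). Poles: 0.3, 2.3, 3. All Re(p)<0: No (unstable)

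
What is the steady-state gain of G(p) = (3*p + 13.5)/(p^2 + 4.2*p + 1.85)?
DC gain = G(0) = num(0)/den(0) = 13.5/1.85 = 7.297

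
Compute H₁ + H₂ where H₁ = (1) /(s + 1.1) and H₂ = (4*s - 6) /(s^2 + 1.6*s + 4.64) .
Parallel: H = H₁ + H₂ = (n₁·d₂ + n₂·d₁)/(d₁·d₂).
n₁·d₂ = s^2 + 1.6*s + 4.64. n₂·d₁ = 4*s^2 - 1.6*s - 6.6. Sum = 5*s^2 - 1.96. d₁·d₂ = s^3 + 2.7*s^2 + 6.4*s + 5.104.
H(s) = (5*s^2 - 1.96)/(s^3 + 2.7*s^2 + 6.4*s + 5.104)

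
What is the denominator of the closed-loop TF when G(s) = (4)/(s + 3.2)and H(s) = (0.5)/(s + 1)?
Characteristic poly = G_den * H_den + G_num * H_num = (s^2 + 4.2*s + 3.2) + (2) = s^2 + 4.2*s + 5.2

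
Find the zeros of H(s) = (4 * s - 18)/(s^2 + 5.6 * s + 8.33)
Set numerator = 0: 4*s - 18 = 0 → Zeros: 4.5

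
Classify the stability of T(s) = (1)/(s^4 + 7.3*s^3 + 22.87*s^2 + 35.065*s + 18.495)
Denominator: s^4 + 7.3*s^3 + 22.87*s^2 + 35.065*s + 18.495 = (s + 1)(s + 2.7)(s^2 + 3.6*s + 6.85). Poles: -1, -1.8 + 1.9j, -1.8 - 1.9j, -2.7. Stable (all poles in LHP)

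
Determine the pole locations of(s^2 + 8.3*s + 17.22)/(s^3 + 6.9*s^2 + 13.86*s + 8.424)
Set denominator = 0: s^3 + 6.9*s^2 + 13.86*s + 8.424 = (s + 3.9)(s + 1.2)(s + 1.8) = 0 → Poles: -1.2, -1.8, -3.9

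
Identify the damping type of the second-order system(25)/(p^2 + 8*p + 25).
Standard form: ωn²/(p²+2ζωn·p+ωn²) gives ωn=5, ζ=0.8.
Underdamped (ζ = 0.8 < 1)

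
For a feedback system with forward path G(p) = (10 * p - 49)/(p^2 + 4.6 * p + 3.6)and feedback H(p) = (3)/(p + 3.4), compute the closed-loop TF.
Closed-loop T = G/(1+GH).
Numerator: G_num * H_den = 10*p^2 - 15*p - 166.6.
Denominator: G_den * H_den + G_num * H_num = (p^3 + 8*p^2 + 19.24*p + 12.24) + (30*p - 147) = p^3 + 8*p^2 + 49.24*p - 134.76.
T(p) = (10*p^2 - 15*p - 166.6)/(p^3 + 8*p^2 + 49.24*p - 134.76)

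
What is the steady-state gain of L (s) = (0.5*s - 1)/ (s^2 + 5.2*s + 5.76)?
DC gain = L(0) = num(0)/den(0) = -1/5.76 = -0.1736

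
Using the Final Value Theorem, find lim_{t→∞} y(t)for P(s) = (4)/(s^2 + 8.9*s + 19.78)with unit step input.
FVT: lim_{t→∞} y(t) = lim_{s→0} s*Y(s) where Y(s) = P(s)/s.
= lim_{s→0} P(s) = P(0) = num(0)/den(0) = 4/19.78 = 0.2022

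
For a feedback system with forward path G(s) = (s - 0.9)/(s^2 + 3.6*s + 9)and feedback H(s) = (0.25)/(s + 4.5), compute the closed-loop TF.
Closed-loop T = G/(1+GH).
Numerator: G_num * H_den = s^2 + 3.6*s - 4.05.
Denominator: G_den * H_den + G_num * H_num = (s^3 + 8.1*s^2 + 25.2*s + 40.5) + (0.25*s - 0.225) = s^3 + 8.1*s^2 + 25.45*s + 40.275.
T(s) = (s^2 + 3.6*s - 4.05)/(s^3 + 8.1*s^2 + 25.45*s + 40.275)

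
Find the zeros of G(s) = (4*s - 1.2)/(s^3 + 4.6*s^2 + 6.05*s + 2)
Set numerator = 0: 4*s - 1.2 = 0 → Zeros: 0.3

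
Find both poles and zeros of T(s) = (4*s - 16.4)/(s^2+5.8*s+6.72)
Set denominator = 0: s^2 + 5.8*s + 6.72 = (s + 1.6)(s + 4.2) = 0 → Poles: -1.6, -4.2
Set numerator = 0: 4*s - 16.4 = 0 → Zeros: 4.1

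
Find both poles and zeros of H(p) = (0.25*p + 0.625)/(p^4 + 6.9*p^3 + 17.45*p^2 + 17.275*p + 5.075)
Set denominator = 0: p^4 + 6.9*p^3 + 17.45*p^2 + 17.275*p + 5.075 = (p + 1.4)(p + 0.5)(p^2 + 5*p + 7.25) = 0 → Poles: -0.5, -1.4, -2.5 + 1j, -2.5 - 1j
Set numerator = 0: 0.25*p + 0.625 = 0 → Zeros: -2.5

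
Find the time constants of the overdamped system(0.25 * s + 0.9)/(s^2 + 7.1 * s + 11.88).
Overdamped: real poles at -4.4, -2.7. τ = -1/pole → τ₁ = 0.2273, τ₂ = 0.3704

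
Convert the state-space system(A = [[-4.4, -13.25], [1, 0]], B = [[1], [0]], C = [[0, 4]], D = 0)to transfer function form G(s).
G(s) = C(sI - A)⁻¹B + D.
Characteristic polynomial det(sI - A) = s^2 + 4.4*s + 13.25.
Numerator from C·adj(sI-A)·B + D·det(sI-A) = 4.
G(s) = (4)/(s^2 + 4.4*s + 13.25)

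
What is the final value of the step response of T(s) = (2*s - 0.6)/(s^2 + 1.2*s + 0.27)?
FVT: lim_{t→∞} y(t) = lim_{s→0} s*Y(s) where Y(s) = T(s)/s.
= lim_{s→0} T(s) = T(0) = num(0)/den(0) = -0.6/0.27 = -2.222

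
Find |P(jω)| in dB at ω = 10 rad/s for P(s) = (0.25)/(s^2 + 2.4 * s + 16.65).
Substitute s = j*10: P(j10) = -0.00276976 - 0.000797531j.
|P(j10)| = sqrt(Re² + Im²) = 0.002882.
20*log₁₀(0.002882) = -50.81 dB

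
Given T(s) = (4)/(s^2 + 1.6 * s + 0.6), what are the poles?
Set denominator = 0: s^2 + 1.6*s + 0.6 = (s + 1)(s + 0.6) = 0 → Poles: -0.6, -1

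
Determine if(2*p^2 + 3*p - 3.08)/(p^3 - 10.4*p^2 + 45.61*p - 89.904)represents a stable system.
Denominator: p^3 - 10.4*p^2 + 45.61*p - 89.904 = (p - 4.8)(p^2 - 5.6*p + 18.73). Poles: 2.8 + 3.3j, 2.8 - 3.3j, 4.8. All Re(p)<0: No (unstable)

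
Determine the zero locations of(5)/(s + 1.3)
Numerator is a nonzero constant (5) → Zeros: none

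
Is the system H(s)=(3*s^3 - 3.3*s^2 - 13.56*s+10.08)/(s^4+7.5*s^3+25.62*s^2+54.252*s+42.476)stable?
Denominator: s^4 + 7.5*s^3 + 25.62*s^2 + 54.252*s + 42.476 = (s + 3.7)(s + 1.4)(s^2 + 2.4*s + 8.2). Poles: -1.2 + 2.6j, -1.2 - 2.6j, -1.4, -3.7. All Re(p)<0: Yes (stable)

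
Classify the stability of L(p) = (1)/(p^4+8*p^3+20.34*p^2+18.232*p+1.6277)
Denominator: p^4 + 8*p^3 + 20.34*p^2 + 18.232*p + 1.6277 = (p + 0.1)(p + 4.1)(p^2 + 3.8*p + 3.97). Poles: -0.1, -1.9 + 0.6j, -1.9 - 0.6j, -4.1. Stable (all poles in LHP)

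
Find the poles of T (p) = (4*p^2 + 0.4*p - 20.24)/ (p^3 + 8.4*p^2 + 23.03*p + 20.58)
Set denominator = 0: p^3 + 8.4*p^2 + 23.03*p + 20.58 = (p + 3.5)(p + 2.8)(p + 2.1) = 0 → Poles: -2.1, -2.8, -3.5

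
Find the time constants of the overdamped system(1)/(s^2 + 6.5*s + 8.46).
Overdamped: real poles at -4.7, -1.8. τ = -1/pole → τ₁ = 0.2128, τ₂ = 0.5556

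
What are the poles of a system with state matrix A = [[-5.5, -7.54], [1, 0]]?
Eigenvalues solve det(λI - A) = 0.
Characteristic polynomial: λ^2 + 5.5*λ + 7.54 = 0.
Factor: (λ + 2.9)(λ + 2.6) = 0.
Roots: -2.6, -2.9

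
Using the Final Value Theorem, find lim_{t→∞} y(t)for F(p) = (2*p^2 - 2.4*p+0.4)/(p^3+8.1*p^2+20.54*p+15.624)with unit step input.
FVT: lim_{t→∞} y(t) = lim_{p→0} p*Y(p) where Y(p) = F(p)/p.
= lim_{p→0} F(p) = F(0) = num(0)/den(0) = 0.4/15.624 = 0.0256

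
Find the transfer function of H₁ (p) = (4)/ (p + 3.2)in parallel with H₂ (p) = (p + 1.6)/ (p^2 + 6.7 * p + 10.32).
Parallel: H = H₁ + H₂ = (n₁·d₂ + n₂·d₁)/(d₁·d₂).
n₁·d₂ = 4*p^2 + 26.8*p + 41.28. n₂·d₁ = p^2 + 4.8*p + 5.12. Sum = 5*p^2 + 31.6*p + 46.4. d₁·d₂ = p^3 + 9.9*p^2 + 31.76*p + 33.024.
H(p) = (5*p^2 + 31.6*p + 46.4)/(p^3 + 9.9*p^2 + 31.76*p + 33.024)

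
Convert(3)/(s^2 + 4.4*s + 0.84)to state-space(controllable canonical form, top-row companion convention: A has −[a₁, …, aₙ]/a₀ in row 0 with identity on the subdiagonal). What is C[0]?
Reachable canonical form: C = numerator coefficients (right-aligned, zero-padded to length n).
num = 3, C = [[0, 3]].
C[0] = 0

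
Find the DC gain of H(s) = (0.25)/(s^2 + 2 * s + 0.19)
DC gain = H(0) = num(0)/den(0) = 0.25/0.19 = 1.316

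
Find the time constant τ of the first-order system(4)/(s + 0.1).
First-order system: τ = -1/pole. Pole = -0.1. τ = -1/(-0.1) = 10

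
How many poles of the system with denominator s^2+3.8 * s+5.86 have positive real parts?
Poles: -1.9 + 1.5j, -1.9 - 1.5j. RHP poles (Re>0): 0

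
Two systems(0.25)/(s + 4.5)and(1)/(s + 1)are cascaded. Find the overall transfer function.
Series: H = H₁ · H₂ = (n₁·n₂)/(d₁·d₂).
Num: n₁·n₂ = 0.25. Den: d₁·d₂ = s^2 + 5.5*s + 4.5.
H(s) = (0.25)/(s^2 + 5.5*s + 4.5)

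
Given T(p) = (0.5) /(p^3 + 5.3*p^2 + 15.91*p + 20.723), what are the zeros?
Numerator is a nonzero constant (0.5) → Zeros: none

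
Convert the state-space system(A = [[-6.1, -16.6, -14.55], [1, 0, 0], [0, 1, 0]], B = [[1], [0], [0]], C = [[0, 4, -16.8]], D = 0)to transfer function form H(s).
H(s) = C(sI - A)⁻¹B + D.
Characteristic polynomial det(sI - A) = s^3 + 6.1*s^2 + 16.6*s + 14.55.
Numerator from C·adj(sI-A)·B + D·det(sI-A) = 4*s - 16.8.
H(s) = (4*s - 16.8)/(s^3 + 6.1*s^2 + 16.6*s + 14.55)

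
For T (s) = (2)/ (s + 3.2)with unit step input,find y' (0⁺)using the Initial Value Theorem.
IVT: y'(0⁺) = lim_{s→∞} s²·Y(s) = lim_{s→∞} s·T(s).
deg(num) = 0, deg(den) = 1, relative degree = 1, so s·T(s) → (leading num)/(leading den) = 2/1 = 2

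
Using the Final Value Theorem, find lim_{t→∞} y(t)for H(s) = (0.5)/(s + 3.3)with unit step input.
FVT: lim_{t→∞} y(t) = lim_{s→0} s*Y(s) where Y(s) = H(s)/s.
= lim_{s→0} H(s) = H(0) = num(0)/den(0) = 0.5/3.3 = 0.1515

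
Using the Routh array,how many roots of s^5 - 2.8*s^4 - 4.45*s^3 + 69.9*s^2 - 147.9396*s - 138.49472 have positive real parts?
Routh array:
s^5: [1, -4.45, -147.9396]; s^4: [-2.8, 69.9, -138.49472]; s^3: [20.5143, -197.402]; s^2: [42.9566, -138.49472]; s^1: [-131.263]; s^0: [-138.49472]
First column: [1, -2.8, 20.5143, 42.9566, -131.263, -138.49472]. Sign changes = RHP roots = 3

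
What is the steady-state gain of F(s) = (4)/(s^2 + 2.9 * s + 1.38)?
DC gain = F(0) = num(0)/den(0) = 4/1.38 = 2.899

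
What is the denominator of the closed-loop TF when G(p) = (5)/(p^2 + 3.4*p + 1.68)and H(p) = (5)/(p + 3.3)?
Characteristic poly = G_den * H_den + G_num * H_num = (p^3 + 6.7*p^2 + 12.9*p + 5.544) + (25) = p^3 + 6.7*p^2 + 12.9*p + 30.544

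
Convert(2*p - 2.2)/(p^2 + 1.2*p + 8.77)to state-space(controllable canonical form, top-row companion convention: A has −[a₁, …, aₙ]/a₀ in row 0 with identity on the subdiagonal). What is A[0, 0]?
Reachable canonical form for den = p^2 + 1.2*p + 8.77: top row of A = -[a₁,a₂,...,aₙ]/a₀, ones on the subdiagonal, zeros elsewhere.
A = [[-1.2, -8.77], [1, 0]].
A[0,0] = -1.2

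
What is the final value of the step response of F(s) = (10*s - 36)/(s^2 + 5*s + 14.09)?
FVT: lim_{t→∞} y(t) = lim_{s→0} s*Y(s) where Y(s) = F(s)/s.
= lim_{s→0} F(s) = F(0) = num(0)/den(0) = -36/14.09 = -2.555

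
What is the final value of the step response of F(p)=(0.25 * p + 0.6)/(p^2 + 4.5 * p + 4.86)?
FVT: lim_{t→∞} y(t) = lim_{p→0} p*Y(p) where Y(p) = F(p)/p.
= lim_{p→0} F(p) = F(0) = num(0)/den(0) = 0.6/4.86 = 0.1235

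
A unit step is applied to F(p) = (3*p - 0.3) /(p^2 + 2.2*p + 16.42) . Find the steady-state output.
FVT: lim_{t→∞} y(t) = lim_{p→0} p*Y(p) where Y(p) = F(p)/p.
= lim_{p→0} F(p) = F(0) = num(0)/den(0) = -0.3/16.42 = -0.01827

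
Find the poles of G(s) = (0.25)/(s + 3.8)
Set denominator = 0: s + 3.8 = 0 → Poles: -3.8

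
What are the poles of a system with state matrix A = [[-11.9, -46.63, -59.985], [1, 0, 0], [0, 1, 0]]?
Eigenvalues solve det(λI - A) = 0.
Characteristic polynomial: λ^3 + 11.9*λ^2 + 46.63*λ + 59.985 = 0.
Factor: (λ + 4.3)(λ + 4.5)(λ + 3.1) = 0.
Roots: -3.1, -4.3, -4.5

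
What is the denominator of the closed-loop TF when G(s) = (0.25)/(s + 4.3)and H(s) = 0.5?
Characteristic poly = G_den * H_den + G_num * H_num = (s + 4.3) + (0.125) = s + 4.425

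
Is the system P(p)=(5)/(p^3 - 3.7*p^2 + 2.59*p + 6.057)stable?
Denominator: p^3 - 3.7*p^2 + 2.59*p + 6.057 = (p + 0.9)(p^2 - 4.6*p + 6.73). Poles: -0.9, 2.3 + 1.2j, 2.3 - 1.2j. All Re(p)<0: No (unstable)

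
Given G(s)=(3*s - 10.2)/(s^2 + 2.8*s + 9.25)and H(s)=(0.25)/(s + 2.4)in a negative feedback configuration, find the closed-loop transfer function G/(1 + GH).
Closed-loop T = G/(1+GH).
Numerator: G_num * H_den = 3*s^2 - 3*s - 24.48.
Denominator: G_den * H_den + G_num * H_num = (s^3 + 5.2*s^2 + 15.97*s + 22.2) + (0.75*s - 2.55) = s^3 + 5.2*s^2 + 16.72*s + 19.65.
T(s) = (3*s^2 - 3*s - 24.48)/(s^3 + 5.2*s^2 + 16.72*s + 19.65)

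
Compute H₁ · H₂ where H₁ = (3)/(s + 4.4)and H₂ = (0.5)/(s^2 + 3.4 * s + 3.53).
Series: H = H₁ · H₂ = (n₁·n₂)/(d₁·d₂).
Num: n₁·n₂ = 1.5. Den: d₁·d₂ = s^3 + 7.8*s^2 + 18.49*s + 15.532.
H(s) = (1.5)/(s^3 + 7.8*s^2 + 18.49*s + 15.532)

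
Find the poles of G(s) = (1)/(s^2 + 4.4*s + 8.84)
Set denominator = 0: s^2 + 4.4*s + 8.84 = 0 → Poles: -2.2 + 2j, -2.2 - 2j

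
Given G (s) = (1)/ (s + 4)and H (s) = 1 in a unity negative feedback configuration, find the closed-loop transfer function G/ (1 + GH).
Closed-loop T = G/(1+GH).
Numerator: G_num * H_den = 1.
Denominator: G_den * H_den + G_num * H_num = (s + 4) + (1) = s + 5.
T(s) = (1)/(s + 5)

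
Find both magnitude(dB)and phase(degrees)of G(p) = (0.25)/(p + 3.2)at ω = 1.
Substitute p = j*1: G(j1) = 0.0711744 - 0.022242j.
|G| = 20*log₁₀(sqrt(Re²+Im²)) = -22.55 dB.
∠G = atan2(Im, Re) = -17.35°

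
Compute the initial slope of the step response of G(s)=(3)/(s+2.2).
IVT: y'(0⁺) = lim_{s→∞} s²·Y(s) = lim_{s→∞} s·G(s).
deg(num) = 0, deg(den) = 1, relative degree = 1, so s·G(s) → (leading num)/(leading den) = 3/1 = 3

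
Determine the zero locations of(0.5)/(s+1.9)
Numerator is a nonzero constant (0.5) → Zeros: none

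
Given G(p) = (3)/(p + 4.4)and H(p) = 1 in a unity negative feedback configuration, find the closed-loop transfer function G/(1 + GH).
Closed-loop T = G/(1+GH).
Numerator: G_num * H_den = 3.
Denominator: G_den * H_den + G_num * H_num = (p + 4.4) + (3) = p + 7.4.
T(p) = (3)/(p + 7.4)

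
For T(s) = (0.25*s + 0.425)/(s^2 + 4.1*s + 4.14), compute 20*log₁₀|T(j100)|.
Substitute s = j*100: T(j100) = 5.99664e-05 - 0.00249858j.
|T(j100)| = sqrt(Re² + Im²) = 0.002499.
20*log₁₀(0.002499) = -52.04 dB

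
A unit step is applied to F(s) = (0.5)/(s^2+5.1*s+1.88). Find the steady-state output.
FVT: lim_{t→∞} y(t) = lim_{s→0} s*Y(s) where Y(s) = F(s)/s.
= lim_{s→0} F(s) = F(0) = num(0)/den(0) = 0.5/1.88 = 0.266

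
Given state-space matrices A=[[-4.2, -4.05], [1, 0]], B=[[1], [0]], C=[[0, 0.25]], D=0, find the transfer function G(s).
G(s) = C(sI - A)⁻¹B + D.
Characteristic polynomial det(sI - A) = s^2 + 4.2*s + 4.05.
Numerator from C·adj(sI-A)·B + D·det(sI-A) = 0.25.
G(s) = (0.25)/(s^2 + 4.2*s + 4.05)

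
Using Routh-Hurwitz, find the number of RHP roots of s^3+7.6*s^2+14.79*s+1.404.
Routh array:
s^3: [1, 14.79]; s^2: [7.6, 1.404]; s^1: [14.6053]; s^0: [1.404]
First column: [1, 7.6, 14.6053, 1.404]. Sign changes = RHP roots = 0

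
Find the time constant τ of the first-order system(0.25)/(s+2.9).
First-order system: τ = -1/pole. Pole = -2.9. τ = -1/(-2.9) = 0.3448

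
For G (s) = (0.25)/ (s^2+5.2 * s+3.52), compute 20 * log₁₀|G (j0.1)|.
Substitute s = j*0.1: G(j0.1) = 0.0696954 - 0.0103252j.
|G(j0.1)| = sqrt(Re² + Im²) = 0.07046.
20*log₁₀(0.07046) = -23.04 dB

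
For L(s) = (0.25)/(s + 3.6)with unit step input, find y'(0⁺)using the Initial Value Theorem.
IVT: y'(0⁺) = lim_{s→∞} s²·Y(s) = lim_{s→∞} s·L(s).
deg(num) = 0, deg(den) = 1, relative degree = 1, so s·L(s) → (leading num)/(leading den) = 0.25/1 = 0.25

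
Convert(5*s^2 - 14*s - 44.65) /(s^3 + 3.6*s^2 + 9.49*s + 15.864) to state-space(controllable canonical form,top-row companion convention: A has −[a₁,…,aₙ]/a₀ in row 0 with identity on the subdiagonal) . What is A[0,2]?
Reachable canonical form for den = s^3 + 3.6*s^2 + 9.49*s + 15.864: top row of A = -[a₁,a₂,...,aₙ]/a₀, ones on the subdiagonal, zeros elsewhere.
A = [[-3.6, -9.49, -15.864], [1, 0, 0], [0, 1, 0]].
A[0,2] = -15.864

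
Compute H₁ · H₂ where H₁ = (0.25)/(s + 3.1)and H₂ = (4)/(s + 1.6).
Series: H = H₁ · H₂ = (n₁·n₂)/(d₁·d₂).
Num: n₁·n₂ = 1. Den: d₁·d₂ = s^2 + 4.7*s + 4.96.
H(s) = (1)/(s^2 + 4.7*s + 4.96)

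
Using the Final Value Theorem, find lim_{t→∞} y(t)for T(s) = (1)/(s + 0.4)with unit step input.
FVT: lim_{t→∞} y(t) = lim_{s→0} s*Y(s) where Y(s) = T(s)/s.
= lim_{s→0} T(s) = T(0) = num(0)/den(0) = 1/0.4 = 2.5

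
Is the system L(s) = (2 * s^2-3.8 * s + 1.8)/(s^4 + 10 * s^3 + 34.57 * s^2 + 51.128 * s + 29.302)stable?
Denominator: s^4 + 10*s^3 + 34.57*s^2 + 51.128*s + 29.302 = (s + 4.6)(s + 2.6)(s^2 + 2.8*s + 2.45). Poles: -1.4 + 0.7j, -1.4 - 0.7j, -2.6, -4.6. All Re(p)<0: Yes (stable)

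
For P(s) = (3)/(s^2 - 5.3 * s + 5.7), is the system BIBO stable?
Denominator: s^2 - 5.3*s + 5.7 = (s - 3.8)(s - 1.5). Poles: 1.5, 3.8. All Re(p)<0: No (unstable)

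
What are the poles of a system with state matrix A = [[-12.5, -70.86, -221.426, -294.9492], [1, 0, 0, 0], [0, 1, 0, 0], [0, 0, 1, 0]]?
Eigenvalues solve det(λI - A) = 0.
Characteristic polynomial: λ^4 + 12.5*λ^3 + 70.86*λ^2 + 221.426*λ + 294.9492 = 0.
Factor: (λ + 3.7)(λ + 4.2)(λ^2 + 4.6*λ + 18.98) = 0.
Roots: -2.3 + 3.7j, -2.3 - 3.7j, -3.7, -4.2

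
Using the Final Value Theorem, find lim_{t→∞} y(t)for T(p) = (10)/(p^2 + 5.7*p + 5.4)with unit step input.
FVT: lim_{t→∞} y(t) = lim_{p→0} p*Y(p) where Y(p) = T(p)/p.
= lim_{p→0} T(p) = T(0) = num(0)/den(0) = 10/5.4 = 1.852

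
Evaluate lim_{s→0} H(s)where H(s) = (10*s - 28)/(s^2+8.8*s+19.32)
DC gain = H(0) = num(0)/den(0) = -28/19.32 = -1.449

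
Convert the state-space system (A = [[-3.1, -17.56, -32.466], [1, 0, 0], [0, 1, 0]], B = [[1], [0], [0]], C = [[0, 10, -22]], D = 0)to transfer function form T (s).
T(s) = C(sI - A)⁻¹B + D.
Characteristic polynomial det(sI - A) = s^3 + 3.1*s^2 + 17.56*s + 32.466.
Numerator from C·adj(sI-A)·B + D·det(sI-A) = 10*s - 22.
T(s) = (10*s - 22)/(s^3 + 3.1*s^2 + 17.56*s + 32.466)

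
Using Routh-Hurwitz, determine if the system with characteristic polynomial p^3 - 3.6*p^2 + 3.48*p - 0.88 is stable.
Routh array:
p^3: [1, 3.48]; p^2: [-3.6, -0.88]; p^1: [3.23556]; p^0: [-0.88]
First column: [1, -3.6, 3.23556, -0.88]. Sign changes = 3.
No, unstable (3 RHP root(s))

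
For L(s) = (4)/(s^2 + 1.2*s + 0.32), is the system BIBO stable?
Denominator: s^2 + 1.2*s + 0.32 = (s + 0.8)(s + 0.4). Poles: -0.4, -0.8. All Re(p)<0: Yes (stable)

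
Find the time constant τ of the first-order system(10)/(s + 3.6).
First-order system: τ = -1/pole. Pole = -3.6. τ = -1/(-3.6) = 0.2778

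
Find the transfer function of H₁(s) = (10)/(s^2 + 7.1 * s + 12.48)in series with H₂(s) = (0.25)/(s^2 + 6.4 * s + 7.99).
Series: H = H₁ · H₂ = (n₁·n₂)/(d₁·d₂).
Num: n₁·n₂ = 2.5. Den: d₁·d₂ = s^4 + 13.5*s^3 + 65.91*s^2 + 136.601*s + 99.7152.
H(s) = (2.5)/(s^4 + 13.5*s^3 + 65.91*s^2 + 136.601*s + 99.7152)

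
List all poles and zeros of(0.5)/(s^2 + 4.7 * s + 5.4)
Set denominator = 0: s^2 + 4.7*s + 5.4 = (s + 2.7)(s + 2) = 0 → Poles: -2, -2.7
Numerator is a nonzero constant (0.5) → Zeros: none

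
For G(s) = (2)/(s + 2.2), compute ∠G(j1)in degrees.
Substitute s = j*1: G(j1) = 0.753425 - 0.342466j.
∠G(j1) = atan2(Im, Re) = atan2(-0.342466, 0.753425) = -24.44°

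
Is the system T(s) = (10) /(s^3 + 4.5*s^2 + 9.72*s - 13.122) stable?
Denominator: s^3 + 4.5*s^2 + 9.72*s - 13.122 = (s - 0.9)(s^2 + 5.4*s + 14.58). Poles: -2.7 + 2.7j, -2.7 - 2.7j, 0.9. All Re(p)<0: No (unstable)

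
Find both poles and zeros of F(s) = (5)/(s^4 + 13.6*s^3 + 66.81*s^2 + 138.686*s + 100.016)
Set denominator = 0: s^4 + 13.6*s^3 + 66.81*s^2 + 138.686*s + 100.016 = (s + 4.7)(s + 3.5)(s + 1.6)(s + 3.8) = 0 → Poles: -1.6, -3.5, -3.8, -4.7
Numerator is a nonzero constant (5) → Zeros: none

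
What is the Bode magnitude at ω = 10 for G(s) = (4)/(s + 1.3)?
Substitute s = j*10: G(j10) = 0.0511358 - 0.393352j.
|G(j10)| = sqrt(Re² + Im²) = 0.3967.
20*log₁₀(0.3967) = -8.03 dB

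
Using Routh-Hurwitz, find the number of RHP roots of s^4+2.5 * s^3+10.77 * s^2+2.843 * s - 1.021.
Routh array:
s^4: [1, 10.77, -1.021]; s^3: [2.5, 2.843]; s^2: [9.6328, -1.021]; s^1: [3.10798]; s^0: [-1.021]
First column: [1, 2.5, 9.6328, 3.10798, -1.021]. Sign changes = RHP roots = 1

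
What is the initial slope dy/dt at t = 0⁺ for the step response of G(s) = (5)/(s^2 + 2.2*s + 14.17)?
IVT: y'(0⁺) = lim_{s→∞} s²·Y(s) = lim_{s→∞} s·G(s).
deg(num) = 0, deg(den) = 2, relative degree = 2 ≥ 2, so s·G(s) → 0. Initial slope = 0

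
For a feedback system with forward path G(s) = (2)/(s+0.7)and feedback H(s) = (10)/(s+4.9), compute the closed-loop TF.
Closed-loop T = G/(1+GH).
Numerator: G_num * H_den = 2*s + 9.8.
Denominator: G_den * H_den + G_num * H_num = (s^2 + 5.6*s + 3.43) + (20) = s^2 + 5.6*s + 23.43.
T(s) = (2*s + 9.8)/(s^2 + 5.6*s + 23.43)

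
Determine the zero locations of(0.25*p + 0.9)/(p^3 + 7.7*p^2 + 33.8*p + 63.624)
Set numerator = 0: 0.25*p + 0.9 = 0 → Zeros: -3.6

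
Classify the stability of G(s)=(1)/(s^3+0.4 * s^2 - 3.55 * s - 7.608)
Denominator: s^3 + 0.4*s^2 - 3.55*s - 7.608 = (s - 2.4)(s^2 + 2.8*s + 3.17). Poles: -1.4 + 1.1j, -1.4 - 1.1j, 2.4. Unstable (1 pole(s) in RHP)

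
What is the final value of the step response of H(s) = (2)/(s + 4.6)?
FVT: lim_{t→∞} y(t) = lim_{s→0} s*Y(s) where Y(s) = H(s)/s.
= lim_{s→0} H(s) = H(0) = num(0)/den(0) = 2/4.6 = 0.4348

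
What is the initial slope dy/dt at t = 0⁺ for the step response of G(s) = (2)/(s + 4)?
IVT: y'(0⁺) = lim_{s→∞} s²·Y(s) = lim_{s→∞} s·G(s).
deg(num) = 0, deg(den) = 1, relative degree = 1, so s·G(s) → (leading num)/(leading den) = 2/1 = 2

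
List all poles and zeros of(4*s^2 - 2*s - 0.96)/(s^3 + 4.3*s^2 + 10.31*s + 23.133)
Set denominator = 0: s^3 + 4.3*s^2 + 10.31*s + 23.133 = (s + 3.3)(s^2 + s + 7.01) = 0 → Poles: -0.5 + 2.6j, -0.5 - 2.6j, -3.3
Set numerator = 0: 4*s^2 - 2*s - 0.96 = 4*(s - 0.8)(s + 0.3) = 0 → Zeros: -0.3, 0.8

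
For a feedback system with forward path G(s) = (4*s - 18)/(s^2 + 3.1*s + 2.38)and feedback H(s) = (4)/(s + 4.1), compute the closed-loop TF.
Closed-loop T = G/(1+GH).
Numerator: G_num * H_den = 4*s^2 - 1.6*s - 73.8.
Denominator: G_den * H_den + G_num * H_num = (s^3 + 7.2*s^2 + 15.09*s + 9.758) + (16*s - 72) = s^3 + 7.2*s^2 + 31.09*s - 62.242.
T(s) = (4*s^2 - 1.6*s - 73.8)/(s^3 + 7.2*s^2 + 31.09*s - 62.242)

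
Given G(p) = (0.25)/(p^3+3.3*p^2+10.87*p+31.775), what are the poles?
Set denominator = 0: p^3 + 3.3*p^2 + 10.87*p + 31.775 = (p + 3.1)(p^2 + 0.2*p + 10.25) = 0 → Poles: -0.1 + 3.2j, -0.1 - 3.2j, -3.1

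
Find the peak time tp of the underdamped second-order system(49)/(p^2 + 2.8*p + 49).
Standard form: ωn²/(p²+2ζωn·p+ωn²) → ωn = 7, ζ = 0.2.
ωd = ωn·√(1-ζ²) = 7·√(1-0.2²) = 6.859.
tp = π/ωd = π/6.859 = 0.4581 s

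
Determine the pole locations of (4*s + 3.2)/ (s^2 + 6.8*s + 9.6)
Set denominator = 0: s^2 + 6.8*s + 9.6 = (s + 4.8)(s + 2) = 0 → Poles: -2, -4.8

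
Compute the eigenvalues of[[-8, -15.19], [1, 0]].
Eigenvalues solve det(λI - A) = 0.
Characteristic polynomial: λ^2 + 8*λ + 15.19 = 0.
Factor: (λ + 3.1)(λ + 4.9) = 0.
Roots: -3.1, -4.9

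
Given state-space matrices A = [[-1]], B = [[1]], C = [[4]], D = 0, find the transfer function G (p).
G(p) = C(pI - A)⁻¹B + D.
Characteristic polynomial det(pI - A) = p + 1.
Numerator from C·adj(pI-A)·B + D·det(pI-A) = 4.
G(p) = (4)/(p + 1)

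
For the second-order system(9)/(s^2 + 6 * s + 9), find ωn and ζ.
Standard form: ωn²/(s²+2ζωn·s+ωn²).
const=9=ωn² → ωn=3, s coeff=6=2ζωn → ζ=1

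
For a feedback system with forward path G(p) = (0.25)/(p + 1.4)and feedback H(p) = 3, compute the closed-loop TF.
Closed-loop T = G/(1+GH).
Numerator: G_num * H_den = 0.25.
Denominator: G_den * H_den + G_num * H_num = (p + 1.4) + (0.75) = p + 2.15.
T(p) = (0.25)/(p + 2.15)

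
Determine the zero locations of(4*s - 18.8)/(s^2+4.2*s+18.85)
Set numerator = 0: 4*s - 18.8 = 0 → Zeros: 4.7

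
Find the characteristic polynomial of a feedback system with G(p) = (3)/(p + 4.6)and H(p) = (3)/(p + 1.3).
Characteristic poly = G_den * H_den + G_num * H_num = (p^2 + 5.9*p + 5.98) + (9) = p^2 + 5.9*p + 14.98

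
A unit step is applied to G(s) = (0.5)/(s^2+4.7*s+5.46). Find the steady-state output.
FVT: lim_{t→∞} y(t) = lim_{s→0} s*Y(s) where Y(s) = G(s)/s.
= lim_{s→0} G(s) = G(0) = num(0)/den(0) = 0.5/5.46 = 0.09158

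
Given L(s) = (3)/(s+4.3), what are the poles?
Set denominator = 0: s + 4.3 = 0 → Poles: -4.3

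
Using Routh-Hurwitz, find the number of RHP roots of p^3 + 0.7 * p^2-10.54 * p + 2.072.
Routh array:
p^3: [1, -10.54]; p^2: [0.7, 2.072]; p^1: [-13.5]; p^0: [2.072]
First column: [1, 0.7, -13.5, 2.072]. Sign changes = RHP roots = 2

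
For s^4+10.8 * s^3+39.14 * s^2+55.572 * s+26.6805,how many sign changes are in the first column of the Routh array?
Routh array:
s^4: [1, 39.14, 26.6805]; s^3: [10.8, 55.572]; s^2: [33.9944, 26.6805]; s^1: [47.0956]; s^0: [26.6805]
First column: [1, 10.8, 33.9944, 47.0956, 26.6805]. Sign changes = 0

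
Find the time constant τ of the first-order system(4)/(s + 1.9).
First-order system: τ = -1/pole. Pole = -1.9. τ = -1/(-1.9) = 0.5263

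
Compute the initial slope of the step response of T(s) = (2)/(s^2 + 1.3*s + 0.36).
IVT: y'(0⁺) = lim_{s→∞} s²·Y(s) = lim_{s→∞} s·T(s).
deg(num) = 0, deg(den) = 2, relative degree = 2 ≥ 2, so s·T(s) → 0. Initial slope = 0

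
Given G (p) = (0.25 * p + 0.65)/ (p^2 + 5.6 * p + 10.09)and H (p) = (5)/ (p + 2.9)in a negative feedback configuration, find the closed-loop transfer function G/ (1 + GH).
Closed-loop T = G/(1+GH).
Numerator: G_num * H_den = 0.25*p^2 + 1.375*p + 1.885.
Denominator: G_den * H_den + G_num * H_num = (p^3 + 8.5*p^2 + 26.33*p + 29.261) + (1.25*p + 3.25) = p^3 + 8.5*p^2 + 27.58*p + 32.511.
T(p) = (0.25*p^2 + 1.375*p + 1.885)/(p^3 + 8.5*p^2 + 27.58*p + 32.511)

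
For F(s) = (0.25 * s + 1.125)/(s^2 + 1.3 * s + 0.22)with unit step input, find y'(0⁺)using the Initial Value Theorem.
IVT: y'(0⁺) = lim_{s→∞} s²·Y(s) = lim_{s→∞} s·F(s).
deg(num) = 1, deg(den) = 2, relative degree = 1, so s·F(s) → (leading num)/(leading den) = 0.25/1 = 0.25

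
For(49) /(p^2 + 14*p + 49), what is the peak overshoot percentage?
Standard form: ωn²/(p²+2ζωn·p+ωn²) → ωn = 7, ζ = 1.
ζ ≥ 1, so the response is non-oscillatory: peak overshoot = 0%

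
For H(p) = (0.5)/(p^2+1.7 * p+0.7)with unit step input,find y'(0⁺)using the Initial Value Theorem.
IVT: y'(0⁺) = lim_{p→∞} p²·Y(p) = lim_{p→∞} p·H(p).
deg(num) = 0, deg(den) = 2, relative degree = 2 ≥ 2, so p·H(p) → 0. Initial slope = 0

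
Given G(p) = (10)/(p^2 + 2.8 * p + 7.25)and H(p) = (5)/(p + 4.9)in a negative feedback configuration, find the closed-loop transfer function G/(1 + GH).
Closed-loop T = G/(1+GH).
Numerator: G_num * H_den = 10*p + 49.
Denominator: G_den * H_den + G_num * H_num = (p^3 + 7.7*p^2 + 20.97*p + 35.525) + (50) = p^3 + 7.7*p^2 + 20.97*p + 85.525.
T(p) = (10*p + 49)/(p^3 + 7.7*p^2 + 20.97*p + 85.525)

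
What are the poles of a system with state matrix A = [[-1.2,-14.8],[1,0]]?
Eigenvalues solve det(λI - A) = 0.
Characteristic polynomial: λ^2 + 1.2*λ + 14.8 = 0.
Roots: -0.6 + 3.8j, -0.6 - 3.8j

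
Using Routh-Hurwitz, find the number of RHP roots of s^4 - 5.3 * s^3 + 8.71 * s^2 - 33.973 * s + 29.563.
Routh array:
s^4: [1, 8.71, 29.563]; s^3: [-5.3, -33.973]; s^2: [2.3, 29.563]; s^1: [34.1504]; s^0: [29.563]
First column: [1, -5.3, 2.3, 34.1504, 29.563]. Sign changes = RHP roots = 2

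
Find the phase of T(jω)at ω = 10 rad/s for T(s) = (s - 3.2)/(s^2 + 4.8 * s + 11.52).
Substitute s = j*10: T(j10) = 0.0753141 - 0.0721623j.
∠T(j10) = atan2(Im, Re) = atan2(-0.0721623, 0.0753141) = -43.78°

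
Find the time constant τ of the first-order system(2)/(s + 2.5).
First-order system: τ = -1/pole. Pole = -2.5. τ = -1/(-2.5) = 0.4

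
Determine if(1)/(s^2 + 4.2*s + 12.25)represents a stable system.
Denominator: s^2 + 4.2*s + 12.25. Poles: -2.1 + 2.8j, -2.1 - 2.8j. All Re(p)<0: Yes (stable)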